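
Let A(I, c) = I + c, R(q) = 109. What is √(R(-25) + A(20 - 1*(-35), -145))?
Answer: √19 ≈ 4.3589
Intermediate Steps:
√(R(-25) + A(20 - 1*(-35), -145)) = √(109 + ((20 - 1*(-35)) - 145)) = √(109 + ((20 + 35) - 145)) = √(109 + (55 - 145)) = √(109 - 90) = √19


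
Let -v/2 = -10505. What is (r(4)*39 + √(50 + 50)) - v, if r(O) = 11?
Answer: -20571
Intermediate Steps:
v = 21010 (v = -2*(-10505) = 21010)
(r(4)*39 + √(50 + 50)) - v = (11*39 + √(50 + 50)) - 1*21010 = (429 + √100) - 21010 = (429 + 10) - 21010 = 439 - 21010 = -20571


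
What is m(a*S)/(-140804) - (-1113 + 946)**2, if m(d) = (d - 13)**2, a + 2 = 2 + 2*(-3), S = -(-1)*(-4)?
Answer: -3926882877/140804 ≈ -27889.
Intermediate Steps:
S = -4 (S = -1*4 = -4)
a = -6 (a = -2 + (2 + 2*(-3)) = -2 + (2 - 6) = -2 - 4 = -6)
m(d) = (-13 + d)**2
m(a*S)/(-140804) - (-1113 + 946)**2 = (-13 - 6*(-4))**2/(-140804) - (-1113 + 946)**2 = (-13 + 24)**2*(-1/140804) - 1*(-167)**2 = 11**2*(-1/140804) - 1*27889 = 121*(-1/140804) - 27889 = -121/140804 - 27889 = -3926882877/140804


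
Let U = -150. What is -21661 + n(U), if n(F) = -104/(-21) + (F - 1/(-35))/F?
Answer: -113689001/5250 ≈ -21655.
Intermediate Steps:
n(F) = 104/21 + (1/35 + F)/F (n(F) = -104*(-1/21) + (F - 1*(-1/35))/F = 104/21 + (F + 1/35)/F = 104/21 + (1/35 + F)/F)
-21661 + n(U) = -21661 + (1/105)*(3 + 625*(-150))/(-150) = -21661 + (1/105)*(-1/150)*(3 - 93750) = -21661 + (1/105)*(-1/150)*(-93747) = -21661 + 31249/5250 = -113689001/5250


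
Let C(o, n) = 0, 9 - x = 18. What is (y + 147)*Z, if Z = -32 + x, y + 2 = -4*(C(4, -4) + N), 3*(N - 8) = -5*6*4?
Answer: -11193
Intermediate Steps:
x = -9 (x = 9 - 1*18 = 9 - 18 = -9)
N = -32 (N = 8 + (-5*6*4)/3 = 8 + (-30*4)/3 = 8 + (⅓)*(-120) = 8 - 40 = -32)
y = 126 (y = -2 - 4*(0 - 32) = -2 - 4*(-32) = -2 + 128 = 126)
Z = -41 (Z = -32 - 9 = -41)
(y + 147)*Z = (126 + 147)*(-41) = 273*(-41) = -11193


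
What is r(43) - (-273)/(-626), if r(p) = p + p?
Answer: 53563/626 ≈ 85.564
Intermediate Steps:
r(p) = 2*p
r(43) - (-273)/(-626) = 2*43 - (-273)/(-626) = 86 - (-273)*(-1)/626 = 86 - 1*273/626 = 86 - 273/626 = 53563/626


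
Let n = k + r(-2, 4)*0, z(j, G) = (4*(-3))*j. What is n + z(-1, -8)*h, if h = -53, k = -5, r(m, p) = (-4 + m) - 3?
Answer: -641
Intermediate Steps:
r(m, p) = -7 + m
z(j, G) = -12*j
n = -5 (n = -5 + (-7 - 2)*0 = -5 - 9*0 = -5 + 0 = -5)
n + z(-1, -8)*h = -5 - 12*(-1)*(-53) = -5 + 12*(-53) = -5 - 636 = -641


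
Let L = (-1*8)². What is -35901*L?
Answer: -2297664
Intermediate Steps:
L = 64 (L = (-8)² = 64)
-35901*L = -35901*64 = -2297664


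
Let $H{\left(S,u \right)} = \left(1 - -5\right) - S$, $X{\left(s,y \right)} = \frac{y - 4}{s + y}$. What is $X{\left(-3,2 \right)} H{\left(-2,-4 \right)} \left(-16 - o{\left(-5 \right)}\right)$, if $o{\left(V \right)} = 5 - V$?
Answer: $-416$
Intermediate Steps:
$X{\left(s,y \right)} = \frac{-4 + y}{s + y}$
$H{\left(S,u \right)} = 6 - S$ ($H{\left(S,u \right)} = \left(1 + 5\right) - S = 6 - S$)
$X{\left(-3,2 \right)} H{\left(-2,-4 \right)} \left(-16 - o{\left(-5 \right)}\right) = \frac{-4 + 2}{-3 + 2} \left(6 - -2\right) \left(-16 - \left(5 - -5\right)\right) = \frac{1}{-1} \left(-2\right) \left(6 + 2\right) \left(-16 - \left(5 + 5\right)\right) = \left(-1\right) \left(-2\right) 8 \left(-16 - 10\right) = 2 \cdot 8 \left(-16 - 10\right) = 16 \left(-26\right) = -416$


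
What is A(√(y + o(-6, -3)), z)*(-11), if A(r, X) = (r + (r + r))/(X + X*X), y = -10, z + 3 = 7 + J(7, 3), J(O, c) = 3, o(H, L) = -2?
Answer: -33*I*√3/28 ≈ -2.0413*I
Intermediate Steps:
z = 7 (z = -3 + (7 + 3) = -3 + 10 = 7)
A(r, X) = 3*r/(X + X²) (A(r, X) = (r + 2*r)/(X + X²) = (3*r)/(X + X²) = 3*r/(X + X²))
A(√(y + o(-6, -3)), z)*(-11) = (3*√(-10 - 2)/(7*(1 + 7)))*(-11) = (3*√(-12)*(⅐)/8)*(-11) = (3*(2*I*√3)*(⅐)*(⅛))*(-11) = (3*I*√3/28)*(-11) = -33*I*√3/28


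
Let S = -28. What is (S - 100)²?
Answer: 16384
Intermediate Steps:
(S - 100)² = (-28 - 100)² = (-128)² = 16384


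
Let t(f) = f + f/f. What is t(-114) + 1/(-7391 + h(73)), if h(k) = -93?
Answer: -845693/7484 ≈ -113.00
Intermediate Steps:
t(f) = 1 + f (t(f) = f + 1 = 1 + f)
t(-114) + 1/(-7391 + h(73)) = (1 - 114) + 1/(-7391 - 93) = -113 + 1/(-7484) = -113 - 1/7484 = -845693/7484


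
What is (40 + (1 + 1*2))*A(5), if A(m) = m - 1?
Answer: 172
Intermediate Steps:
A(m) = -1 + m
(40 + (1 + 1*2))*A(5) = (40 + (1 + 1*2))*(-1 + 5) = (40 + (1 + 2))*4 = (40 + 3)*4 = 43*4 = 172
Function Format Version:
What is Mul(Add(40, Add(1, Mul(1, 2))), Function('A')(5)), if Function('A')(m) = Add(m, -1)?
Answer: 172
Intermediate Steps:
Function('A')(m) = Add(-1, m)
Mul(Add(40, Add(1, Mul(1, 2))), Function('A')(5)) = Mul(Add(40, Add(1, Mul(1, 2))), Add(-1, 5)) = Mul(Add(40, Add(1, 2)), 4) = Mul(Add(40, 3), 4) = Mul(43, 4) = 172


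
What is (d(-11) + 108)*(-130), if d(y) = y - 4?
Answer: -12090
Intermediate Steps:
d(y) = -4 + y
(d(-11) + 108)*(-130) = ((-4 - 11) + 108)*(-130) = (-15 + 108)*(-130) = 93*(-130) = -12090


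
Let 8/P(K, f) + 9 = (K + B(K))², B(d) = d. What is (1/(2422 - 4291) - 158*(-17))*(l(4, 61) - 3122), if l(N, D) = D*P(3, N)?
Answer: -420717266198/50463 ≈ -8.3371e+6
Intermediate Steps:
P(K, f) = 8/(-9 + 4*K²) (P(K, f) = 8/(-9 + (K + K)²) = 8/(-9 + (2*K)²) = 8/(-9 + 4*K²))
l(N, D) = 8*D/27 (l(N, D) = D*(8/(-9 + 4*3²)) = D*(8/(-9 + 4*9)) = D*(8/(-9 + 36)) = D*(8/27) = 8*D/27)
(1/(2422 - 4291) - 158*(-17))*(l(4, 61) - 3122) = (1/(2422 - 4291) - 158*(-17))*((8/27)*61 - 3122) = (1/(-1869) + 2686)*(488/27 - 3122) = (-1/1869 + 2686)*(-83806/27) = (5020133/1869)*(-83806/27) = -420717266198/50463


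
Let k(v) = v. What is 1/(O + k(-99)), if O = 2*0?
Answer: -1/99 ≈ -0.010101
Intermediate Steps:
O = 0
1/(O + k(-99)) = 1/(0 - 99) = 1/(-99) = -1/99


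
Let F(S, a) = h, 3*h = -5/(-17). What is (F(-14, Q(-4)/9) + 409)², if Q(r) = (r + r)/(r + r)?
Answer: 435306496/2601 ≈ 1.6736e+5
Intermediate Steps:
h = 5/51 (h = (-5/(-17))/3 = (-5*(-1/17))/3 = (⅓)*(5/17) = 5/51 ≈ 0.098039)
Q(r) = 1 (Q(r) = (2*r)/((2*r)) = (2*r)*(1/(2*r)) = 1)
F(S, a) = 5/51
(F(-14, Q(-4)/9) + 409)² = (5/51 + 409)² = (20864/51)² = 435306496/2601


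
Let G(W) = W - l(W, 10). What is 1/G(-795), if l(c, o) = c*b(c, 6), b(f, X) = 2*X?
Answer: 1/8745 ≈ 0.00011435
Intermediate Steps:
l(c, o) = 12*c (l(c, o) = c*(2*6) = c*12 = 12*c)
G(W) = -11*W (G(W) = W - 12*W = -11*W)
1/G(-795) = 1/(-11*(-795)) = 1/8745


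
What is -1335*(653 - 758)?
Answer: 140175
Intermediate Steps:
-1335*(653 - 758) = -1335*(-105) = 140175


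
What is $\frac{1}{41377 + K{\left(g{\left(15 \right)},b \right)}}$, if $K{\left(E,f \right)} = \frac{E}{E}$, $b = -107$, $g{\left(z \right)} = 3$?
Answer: $\frac{1}{41378} \approx 2.4167 \cdot 10^{-5}$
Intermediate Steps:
$K{\left(E,f \right)} = 1$
$\frac{1}{41377 + K{\left(g{\left(15 \right)},b \right)}} = \frac{1}{41377 + 1} = \frac{1}{41378}$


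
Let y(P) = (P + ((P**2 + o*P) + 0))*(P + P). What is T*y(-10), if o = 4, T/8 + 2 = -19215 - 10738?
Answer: 239640000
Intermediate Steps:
T = -239640 (T = -16 + 8*(-19215 - 10738) = -16 + 8*(-29953) = -16 - 239624 = -239640)
y(P) = 2*P*(P**2 + 5*P) (y(P) = (P + ((P**2 + 4*P) + 0))*(P + P) = (P + (P**2 + 4*P))*(2*P) = (P**2 + 5*P)*(2*P) = 2*P*(P**2 + 5*P))
T*y(-10) = -479280*(-10)**2*(5 - 10) = -479280*100*(-5) = -239640*(-1000) = 239640000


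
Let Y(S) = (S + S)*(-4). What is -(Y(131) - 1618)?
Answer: 2666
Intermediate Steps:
Y(S) = -8*S (Y(S) = (2*S)*(-4) = -8*S)
-(Y(131) - 1618) = -(-8*131 - 1618) = -(-1048 - 1618) = -1*(-2666) = 2666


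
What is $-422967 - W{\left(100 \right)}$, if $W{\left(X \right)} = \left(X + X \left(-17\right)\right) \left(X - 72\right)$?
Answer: $-378167$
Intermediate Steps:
$W{\left(X \right)} = - 16 X \left(-72 + X\right)$ ($W{\left(X \right)} = \left(X - 17 X\right) \left(-72 + X\right) = - 16 X \left(-72 + X\right)$)
$-422967 - W{\left(100 \right)} = -422967 - 16 \cdot 100 \left(72 - 100\right) = -422967 - 16 \cdot 100 \left(-28\right) = -422967 - -44800 = -422967 + 44800 = -378167$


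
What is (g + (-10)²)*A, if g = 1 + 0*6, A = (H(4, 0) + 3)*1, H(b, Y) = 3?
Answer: 606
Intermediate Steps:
A = 6 (A = (3 + 3)*1 = 6*1 = 6)
g = 1 (g = 1 + 0 = 1)
(g + (-10)²)*A = (1 + (-10)²)*6 = (1 + 100)*6 = 101*6 = 606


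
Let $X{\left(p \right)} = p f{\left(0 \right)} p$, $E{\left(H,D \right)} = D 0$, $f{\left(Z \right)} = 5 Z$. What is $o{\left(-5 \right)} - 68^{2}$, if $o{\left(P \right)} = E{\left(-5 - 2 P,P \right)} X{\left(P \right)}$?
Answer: $-4624$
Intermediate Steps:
$E{\left(H,D \right)} = 0$
$X{\left(p \right)} = 0$ ($X{\left(p \right)} = p 5 \cdot 0 p = p 0 p = 0 p = 0$)
$o{\left(P \right)} = 0$ ($o{\left(P \right)} = 0 \cdot 0 = 0$)
$o{\left(-5 \right)} - 68^{2} = 0 - 68^{2} = 0 - 4624 = -4624$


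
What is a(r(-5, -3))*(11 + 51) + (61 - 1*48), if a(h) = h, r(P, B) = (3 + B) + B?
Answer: -173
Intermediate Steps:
r(P, B) = 3 + 2*B
a(r(-5, -3))*(11 + 51) + (61 - 1*48) = (3 + 2*(-3))*(11 + 51) + (61 - 1*48) = (3 - 6)*62 + (61 - 48) = -3*62 + 13 = -186 + 13 = -173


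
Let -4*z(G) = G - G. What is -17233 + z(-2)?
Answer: -17233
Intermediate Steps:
z(G) = 0 (z(G) = -(G - G)/4 = -¼*0 = 0)
-17233 + z(-2) = -17233 + 0 = -17233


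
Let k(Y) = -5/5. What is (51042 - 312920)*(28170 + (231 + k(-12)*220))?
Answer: -7379983918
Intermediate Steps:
k(Y) = -1 (k(Y) = -5*⅕ = -1)
(51042 - 312920)*(28170 + (231 + k(-12)*220)) = (51042 - 312920)*(28170 + (231 - 1*220)) = -261878*(28170 + (231 - 220)) = -261878*(28170 + 11) = -261878*28181 = -7379983918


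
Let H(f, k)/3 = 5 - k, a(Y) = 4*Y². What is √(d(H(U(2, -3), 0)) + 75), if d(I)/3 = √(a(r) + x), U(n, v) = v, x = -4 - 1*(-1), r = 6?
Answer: √(75 + 3*√141) ≈ 10.518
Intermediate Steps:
x = -3 (x = -4 + 1 = -3)
H(f, k) = 15 - 3*k (H(f, k) = 3*(5 - k) = 15 - 3*k)
d(I) = 3*√141 (d(I) = 3*√(4*6² - 3) = 3*√(4*36 - 3) = 3*√(144 - 3) = 3*√141)
√(d(H(U(2, -3), 0)) + 75) = √(3*√141 + 75) = √(75 + 3*√141)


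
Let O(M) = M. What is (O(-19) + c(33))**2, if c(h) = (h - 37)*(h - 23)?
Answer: 3481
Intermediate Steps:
c(h) = (-37 + h)*(-23 + h)
(O(-19) + c(33))**2 = (-19 + (851 + 33**2 - 60*33))**2 = (-19 + (851 + 1089 - 1980))**2 = (-19 - 40)**2 = (-59)**2 = 3481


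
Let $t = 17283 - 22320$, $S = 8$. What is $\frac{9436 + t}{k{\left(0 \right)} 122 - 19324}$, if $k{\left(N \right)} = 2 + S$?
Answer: $- \frac{4399}{18104} \approx -0.24299$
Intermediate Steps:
$k{\left(N \right)} = 10$ ($k{\left(N \right)} = 2 + 8 = 10$)
$t = -5037$
$\frac{9436 + t}{k{\left(0 \right)} 122 - 19324} = \frac{9436 - 5037}{10 \cdot 122 - 19324} = \frac{4399}{1220 - 19324} = \frac{4399}{-18104} = 4399 \left(- \frac{1}{18104}\right) = - \frac{4399}{18104}$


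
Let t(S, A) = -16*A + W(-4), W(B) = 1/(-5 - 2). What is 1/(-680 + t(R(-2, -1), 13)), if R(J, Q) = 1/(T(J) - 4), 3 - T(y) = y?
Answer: -7/6217 ≈ -0.0011259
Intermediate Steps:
T(y) = 3 - y
W(B) = -⅐ (W(B) = 1/(-7) = -⅐)
R(J, Q) = 1/(-1 - J) (R(J, Q) = 1/((3 - J) - 4) = 1/(-1 - J))
t(S, A) = -⅐ - 16*A (t(S, A) = -16*A - ⅐ = -⅐ - 16*A)
1/(-680 + t(R(-2, -1), 13)) = 1/(-680 + (-⅐ - 16*13)) = 1/(-680 + (-⅐ - 208)) = 1/(-680 - 1457/7) = 1/(-6217/7) = -7/6217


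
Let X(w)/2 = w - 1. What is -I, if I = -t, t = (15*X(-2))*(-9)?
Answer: 810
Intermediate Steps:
X(w) = -2 + 2*w (X(w) = 2*(w - 1) = 2*(-1 + w) = -2 + 2*w)
t = 810 (t = (15*(-2 + 2*(-2)))*(-9) = (15*(-2 - 4))*(-9) = (15*(-6))*(-9) = -90*(-9) = 810)
I = -810 (I = -1*810 = -810)
-I = -1*(-810) = 810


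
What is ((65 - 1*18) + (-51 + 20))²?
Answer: 256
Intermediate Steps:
((65 - 1*18) + (-51 + 20))² = ((65 - 18) - 31)² = (47 - 31)² = 16² = 256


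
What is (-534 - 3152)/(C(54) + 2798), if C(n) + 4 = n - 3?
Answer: -3686/2845 ≈ -1.2956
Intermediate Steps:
C(n) = -7 + n (C(n) = -4 + (n - 3) = -4 + (-3 + n) = -7 + n)
(-534 - 3152)/(C(54) + 2798) = (-534 - 3152)/((-7 + 54) + 2798) = -3686/(47 + 2798) = -3686/2845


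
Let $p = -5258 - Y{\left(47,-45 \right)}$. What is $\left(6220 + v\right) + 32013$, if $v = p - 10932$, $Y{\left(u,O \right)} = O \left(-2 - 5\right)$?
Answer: $21728$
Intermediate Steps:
$Y{\left(u,O \right)} = - 7 O$ ($Y{\left(u,O \right)} = O \left(-7\right) = - 7 O$)
$p = -5573$ ($p = -5258 - \left(-7\right) \left(-45\right) = -5258 - 315 = -5573$)
$v = -16505$ ($v = -5573 - 10932 = -16505$)
$\left(6220 + v\right) + 32013 = \left(6220 - 16505\right) + 32013 = -10285 + 32013 = 21728$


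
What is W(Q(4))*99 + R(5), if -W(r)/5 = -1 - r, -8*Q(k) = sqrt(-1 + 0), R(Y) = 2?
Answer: 497 - 495*I/8 ≈ 497.0 - 61.875*I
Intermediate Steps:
Q(k) = -I/8 (Q(k) = -sqrt(-1 + 0)/8 = -I/8)
W(r) = 5 + 5*r (W(r) = -5*(-1 - r) = 5 + 5*r)
W(Q(4))*99 + R(5) = (5 + 5*(-I/8))*99 + 2 = (5 - 5*I/8)*99 + 2 = (495 - 495*I/8) + 2 = 497 - 495*I/8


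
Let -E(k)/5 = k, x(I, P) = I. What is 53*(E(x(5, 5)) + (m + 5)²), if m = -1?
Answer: -477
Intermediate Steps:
E(k) = -5*k
53*(E(x(5, 5)) + (m + 5)²) = 53*(-5*5 + (-1 + 5)²) = 53*(-25 + 4²) = 53*(-25 + 16) = 53*(-9) = -477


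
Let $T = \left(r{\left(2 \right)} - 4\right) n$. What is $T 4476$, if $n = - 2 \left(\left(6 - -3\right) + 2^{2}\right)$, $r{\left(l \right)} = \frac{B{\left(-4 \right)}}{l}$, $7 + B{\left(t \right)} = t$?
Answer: $1105572$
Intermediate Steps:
$B{\left(t \right)} = -7 + t$
$r{\left(l \right)} = - \frac{11}{l}$ ($r{\left(l \right)} = \frac{-7 - 4}{l} = - \frac{11}{l}$)
$n = -26$ ($n = - 2 \left(\left(6 + 3\right) + 4\right) = - 2 \left(9 + 4\right) = \left(-2\right) 13 = -26$)
$T = 247$ ($T = \left(- \frac{11}{2} - 4\right) \left(-26\right) = \left(- \frac{19}{2}\right) \left(-26\right) = 247$)
$T 4476 = 247 \cdot 4476 = 1105572$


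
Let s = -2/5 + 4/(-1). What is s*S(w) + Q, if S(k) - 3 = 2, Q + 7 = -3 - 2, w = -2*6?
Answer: -34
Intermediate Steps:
w = -12
Q = -12 (Q = -7 + (-3 - 2) = -7 - 5 = -12)
S(k) = 5 (S(k) = 3 + 2 = 5)
s = -22/5 (s = -2*1/5 + 4*(-1) = -2/5 - 4 = -22/5 ≈ -4.4000)
s*S(w) + Q = -22/5*5 - 12 = -22 - 12 = -34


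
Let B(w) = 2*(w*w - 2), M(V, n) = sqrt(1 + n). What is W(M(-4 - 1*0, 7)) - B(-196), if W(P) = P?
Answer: -76828 + 2*sqrt(2) ≈ -76825.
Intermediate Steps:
B(w) = -4 + 2*w**2 (B(w) = 2*(w**2 - 2) = 2*(-2 + w**2) = -4 + 2*w**2)
W(M(-4 - 1*0, 7)) - B(-196) = sqrt(1 + 7) - (-4 + 2*(-196)**2) = sqrt(8) - (-4 + 2*38416) = 2*sqrt(2) - (-4 + 76832) = 2*sqrt(2) - 1*76828 = 2*sqrt(2) - 76828 = -76828 + 2*sqrt(2)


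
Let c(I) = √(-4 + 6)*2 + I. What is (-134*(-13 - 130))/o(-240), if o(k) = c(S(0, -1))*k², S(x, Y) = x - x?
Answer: 9581*√2/115200 ≈ 0.11762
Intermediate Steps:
S(x, Y) = 0
c(I) = I + 2*√2 (c(I) = √2*2 + I = 2*√2 + I = I + 2*√2)
o(k) = 2*√2*k² (o(k) = (0 + 2*√2)*k² = (2*√2)*k² = 2*√2*k²)
(-134*(-13 - 130))/o(-240) = (-134*(-13 - 130))/((2*√2*(-240)²)) = (-134*(-143))/((2*√2*57600)) = 19162/((115200*√2)) = 19162*(√2/230400) = 9581*√2/115200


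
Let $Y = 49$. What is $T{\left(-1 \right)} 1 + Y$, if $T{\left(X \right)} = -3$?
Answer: $46$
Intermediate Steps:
$T{\left(-1 \right)} 1 + Y = \left(-3\right) 1 + 49 = -3 + 49 = 46$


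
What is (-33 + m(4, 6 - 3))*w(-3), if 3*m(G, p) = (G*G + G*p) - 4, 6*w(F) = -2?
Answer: 25/3 ≈ 8.3333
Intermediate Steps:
w(F) = -⅓ (w(F) = (⅙)*(-2) = -⅓)
m(G, p) = -4/3 + G²/3 + G*p/3 (m(G, p) = ((G*G + G*p) - 4)/3 = ((G² + G*p) - 4)/3 = (-4 + G² + G*p)/3 = -4/3 + G²/3 + G*p/3)
(-33 + m(4, 6 - 3))*w(-3) = (-33 + (-4/3 + (⅓)*4² + (⅓)*4*(6 - 3)))*(-⅓) = (-33 + (-4/3 + (⅓)*16 + (⅓)*4*3))*(-⅓) = (-33 + (-4/3 + 16/3 + 4))*(-⅓) = (-33 + 8)*(-⅓) = -25*(-⅓) = 25/3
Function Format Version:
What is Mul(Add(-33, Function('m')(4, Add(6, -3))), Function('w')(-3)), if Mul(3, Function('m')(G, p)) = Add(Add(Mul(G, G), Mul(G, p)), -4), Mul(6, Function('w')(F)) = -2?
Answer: Rational(25, 3) ≈ 8.3333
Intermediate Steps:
Function('w')(F) = Rational(-1, 3) (Function('w')(F) = Mul(Rational(1, 6), -2) = Rational(-1, 3))
Function('m')(G, p) = Add(Rational(-4, 3), Mul(Rational(1, 3), Pow(G, 2)), Mul(Rational(1, 3), G, p)) (Function('m')(G, p) = Mul(Rational(1, 3), Add(Add(Mul(G, G), Mul(G, p)), -4)) = Mul(Rational(1, 3), Add(Add(Pow(G, 2), Mul(G, p)), -4)) = Mul(Rational(1, 3), Add(-4, Pow(G, 2), Mul(G, p))) = Add(Rational(-4, 3), Mul(Rational(1, 3), Pow(G, 2)), Mul(Rational(1, 3), G, p)))
Mul(Add(-33, Function('m')(4, Add(6, -3))), Function('w')(-3)) = Mul(Add(-33, Add(Rational(-4, 3), Mul(Rational(1, 3), Pow(4, 2)), Mul(Rational(1, 3), 4, Add(6, -3)))), Rational(-1, 3)) = Mul(Add(-33, Add(Rational(-4, 3), Mul(Rational(1, 3), 16), Mul(Rational(1, 3), 4, 3))), Rational(-1, 3)) = Mul(Add(-33, Add(Rational(-4, 3), Rational(16, 3), 4)), Rational(-1, 3)) = Mul(Add(-33, 8), Rational(-1, 3)) = Mul(-25, Rational(-1, 3)) = Rational(25, 3)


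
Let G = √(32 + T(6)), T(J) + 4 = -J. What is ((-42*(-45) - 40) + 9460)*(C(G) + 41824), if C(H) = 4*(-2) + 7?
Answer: 473018130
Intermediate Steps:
T(J) = -4 - J
G = √22 (G = √(32 + (-4 - 1*6)) = √(32 + (-4 - 6)) = √(32 - 10) = √22 ≈ 4.6904)
C(H) = -1 (C(H) = -8 + 7 = -1)
((-42*(-45) - 40) + 9460)*(C(G) + 41824) = ((-42*(-45) - 40) + 9460)*(-1 + 41824) = ((1890 - 40) + 9460)*41823 = (1850 + 9460)*41823 = 11310*41823 = 473018130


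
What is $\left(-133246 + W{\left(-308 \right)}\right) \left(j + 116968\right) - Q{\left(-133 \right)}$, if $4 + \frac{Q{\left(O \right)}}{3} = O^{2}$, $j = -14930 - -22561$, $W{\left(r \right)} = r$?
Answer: $-16640747901$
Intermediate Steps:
$j = 7631$ ($j = -14930 + 22561 = 7631$)
$Q{\left(O \right)} = -12 + 3 O^{2}$
$\left(-133246 + W{\left(-308 \right)}\right) \left(j + 116968\right) - Q{\left(-133 \right)} = \left(-133246 - 308\right) \left(7631 + 116968\right) - \left(-12 + 3 \left(-133\right)^{2}\right) = \left(-133554\right) 124599 - \left(-12 + 3 \cdot 17689\right) = -16640694846 - \left(-12 + 53067\right) = -16640694846 - 53055 = -16640747901$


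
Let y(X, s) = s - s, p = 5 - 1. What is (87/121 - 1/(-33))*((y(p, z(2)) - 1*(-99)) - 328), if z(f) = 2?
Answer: -62288/363 ≈ -171.59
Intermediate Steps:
p = 4
y(X, s) = 0
(87/121 - 1/(-33))*((y(p, z(2)) - 1*(-99)) - 328) = (87/121 - 1/(-33))*((0 - 1*(-99)) - 328) = (87*(1/121) - 1*(-1/33))*((0 + 99) - 328) = (87/121 + 1/33)*(99 - 328) = (272/363)*(-229) = -62288/363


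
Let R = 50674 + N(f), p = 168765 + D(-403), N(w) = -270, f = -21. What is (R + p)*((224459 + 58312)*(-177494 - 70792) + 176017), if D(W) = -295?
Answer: -15366684887125386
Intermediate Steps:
p = 168470 (p = 168765 - 295 = 168470)
R = 50404 (R = 50674 - 270 = 50404)
(R + p)*((224459 + 58312)*(-177494 - 70792) + 176017) = (50404 + 168470)*((224459 + 58312)*(-177494 - 70792) + 176017) = 218874*(282771*(-248286) + 176017) = 218874*(-70208080506 + 176017) = 218874*(-70207904489) = -15366684887125386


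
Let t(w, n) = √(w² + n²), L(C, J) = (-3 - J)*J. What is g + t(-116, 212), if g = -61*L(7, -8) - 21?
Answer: 2419 + 20*√146 ≈ 2660.7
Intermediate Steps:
L(C, J) = J*(-3 - J)
t(w, n) = √(n² + w²)
g = 2419 (g = -(-61)*(-8)*(3 - 8) - 21 = -(-61)*(-8)*(-5) - 21 = -61*(-40) - 21 = 2440 - 21 = 2419)
g + t(-116, 212) = 2419 + √(212² + (-116)²) = 2419 + √(44944 + 13456) = 2419 + √58400 = 2419 + 20*√146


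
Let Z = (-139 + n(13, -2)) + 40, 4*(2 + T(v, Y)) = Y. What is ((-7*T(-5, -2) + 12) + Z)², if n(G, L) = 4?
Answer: 17161/4 ≈ 4290.3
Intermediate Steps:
T(v, Y) = -2 + Y/4
Z = -95 (Z = (-139 + 4) + 40 = -135 + 40 = -95)
((-7*T(-5, -2) + 12) + Z)² = ((-7*(-2 + (¼)*(-2)) + 12) - 95)² = ((-7*(-2 - ½) + 12) - 95)² = ((-7*(-5/2) + 12) - 95)² = ((35/2 + 12) - 95)² = (59/2 - 95)² = (-131/2)² = 17161/4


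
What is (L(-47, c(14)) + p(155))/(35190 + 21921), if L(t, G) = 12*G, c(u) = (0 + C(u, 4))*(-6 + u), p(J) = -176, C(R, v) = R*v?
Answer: 5200/57111 ≈ 0.091051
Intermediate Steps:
c(u) = 4*u*(-6 + u) (c(u) = (0 + u*4)*(-6 + u) = (0 + 4*u)*(-6 + u) = (4*u)*(-6 + u) = 4*u*(-6 + u))
(L(-47, c(14)) + p(155))/(35190 + 21921) = (12*(4*14*(-6 + 14)) - 176)/(35190 + 21921) = (12*(4*14*8) - 176)/57111 = (12*448 - 176)*(1/57111) = (5376 - 176)*(1/57111) = 5200*(1/57111) = 5200/57111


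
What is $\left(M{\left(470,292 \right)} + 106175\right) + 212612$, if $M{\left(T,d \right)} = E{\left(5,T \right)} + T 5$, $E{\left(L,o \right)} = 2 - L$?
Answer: $321134$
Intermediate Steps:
$M{\left(T,d \right)} = -3 + 5 T$ ($M{\left(T,d \right)} = \left(2 - 5\right) + T 5 = \left(2 - 5\right) + 5 T = -3 + 5 T$)
$\left(M{\left(470,292 \right)} + 106175\right) + 212612 = \left(\left(-3 + 5 \cdot 470\right) + 106175\right) + 212612 = \left(\left(-3 + 2350\right) + 106175\right) + 212612 = \left(2347 + 106175\right) + 212612 = 108522 + 212612 = 321134$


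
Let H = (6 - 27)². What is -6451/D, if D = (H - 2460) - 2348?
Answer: 6451/4367 ≈ 1.4772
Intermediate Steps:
H = 441 (H = (-21)² = 441)
D = -4367 (D = (441 - 2460) - 2348 = -2019 - 2348 = -4367)
-6451/D = -6451/(-4367) = -6451*(-1/4367) = 6451/4367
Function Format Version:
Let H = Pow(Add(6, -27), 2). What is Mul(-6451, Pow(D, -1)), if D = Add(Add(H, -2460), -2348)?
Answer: Rational(6451, 4367) ≈ 1.4772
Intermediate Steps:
H = 441 (H = Pow(-21, 2) = 441)
D = -4367 (D = Add(Add(441, -2460), -2348) = Add(-2019, -2348) = -4367)
Mul(-6451, Pow(D, -1)) = Mul(-6451, Pow(-4367, -1)) = Mul(-6451, Rational(-1, 4367)) = Rational(6451, 4367)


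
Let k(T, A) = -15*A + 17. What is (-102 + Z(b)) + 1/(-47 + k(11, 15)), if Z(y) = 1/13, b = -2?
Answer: -337888/3315 ≈ -101.93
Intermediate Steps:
k(T, A) = 17 - 15*A
Z(y) = 1/13
(-102 + Z(b)) + 1/(-47 + k(11, 15)) = (-102 + 1/13) + 1/(-47 + (17 - 15*15)) = -1325/13 + 1/(-47 + (17 - 225)) = -1325/13 + 1/(-47 - 208) = -1325/13 + 1/(-255) = -1325/13 - 1/255 = -337888/3315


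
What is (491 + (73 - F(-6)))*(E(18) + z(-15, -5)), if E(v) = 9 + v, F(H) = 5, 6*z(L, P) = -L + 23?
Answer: 55900/3 ≈ 18633.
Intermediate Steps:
z(L, P) = 23/6 - L/6 (z(L, P) = (-L + 23)/6 = (23 - L)/6 = 23/6 - L/6)
(491 + (73 - F(-6)))*(E(18) + z(-15, -5)) = (491 + (73 - 1*5))*((9 + 18) + (23/6 - ⅙*(-15))) = (491 + (73 - 5))*(27 + (23/6 + 5/2)) = (491 + 68)*(27 + 19/3) = 559*(100/3) = 55900/3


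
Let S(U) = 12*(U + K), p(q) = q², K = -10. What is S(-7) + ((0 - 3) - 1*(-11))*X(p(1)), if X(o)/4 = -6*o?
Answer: -396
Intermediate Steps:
S(U) = -120 + 12*U (S(U) = 12*(U - 10) = 12*(-10 + U) = -120 + 12*U)
X(o) = -24*o (X(o) = 4*(-6*o) = -24*o)
S(-7) + ((0 - 3) - 1*(-11))*X(p(1)) = (-120 + 12*(-7)) + ((0 - 3) - 1*(-11))*(-24*1²) = (-120 - 84) + (-3 + 11)*(-24*1) = -204 + 8*(-24) = -204 - 192 = -396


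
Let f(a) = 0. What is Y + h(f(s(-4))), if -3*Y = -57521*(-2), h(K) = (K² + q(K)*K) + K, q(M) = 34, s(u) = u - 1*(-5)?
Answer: -115042/3 ≈ -38347.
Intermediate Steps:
s(u) = 5 + u (s(u) = u + 5 = 5 + u)
h(K) = K² + 35*K (h(K) = (K² + 34*K) + K = K² + 35*K)
Y = -115042/3 (Y = -(-57521)*(-2)/3 = -⅓*115042 = -115042/3 ≈ -38347.)
Y + h(f(s(-4))) = -115042/3 + 0*(35 + 0) = -115042/3 + 0*35 = -115042/3 + 0 = -115042/3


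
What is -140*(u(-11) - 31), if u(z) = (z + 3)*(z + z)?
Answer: -20300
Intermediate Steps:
u(z) = 2*z*(3 + z) (u(z) = (3 + z)*(2*z) = 2*z*(3 + z))
-140*(u(-11) - 31) = -140*(2*(-11)*(3 - 11) - 31) = -140*(2*(-11)*(-8) - 31) = -140*(176 - 31) = -140*145 = -20300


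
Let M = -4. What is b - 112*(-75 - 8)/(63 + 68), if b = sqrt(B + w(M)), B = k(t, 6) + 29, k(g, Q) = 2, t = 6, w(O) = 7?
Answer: 9296/131 + sqrt(38) ≈ 77.126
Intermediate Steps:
B = 31 (B = 2 + 29 = 31)
b = sqrt(38) (b = sqrt(31 + 7) = sqrt(38) ≈ 6.1644)
b - 112*(-75 - 8)/(63 + 68) = sqrt(38) - 112*(-75 - 8)/(63 + 68) = sqrt(38) - (-9296)/131 = sqrt(38) - 112*(-83/131) = sqrt(38) + 9296/131 = 9296/131 + sqrt(38)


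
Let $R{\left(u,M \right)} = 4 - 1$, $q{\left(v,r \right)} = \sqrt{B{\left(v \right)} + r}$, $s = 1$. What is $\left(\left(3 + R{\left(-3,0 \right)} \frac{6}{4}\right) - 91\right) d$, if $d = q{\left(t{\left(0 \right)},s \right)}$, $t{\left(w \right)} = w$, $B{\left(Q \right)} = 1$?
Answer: $- \frac{167 \sqrt{2}}{2} \approx -118.09$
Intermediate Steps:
$q{\left(v,r \right)} = \sqrt{1 + r}$
$R{\left(u,M \right)} = 3$ ($R{\left(u,M \right)} = 4 - 1 = 3$)
$d = \sqrt{2}$ ($d = \sqrt{1 + 1} = \sqrt{2} \approx 1.4142$)
$\left(\left(3 + R{\left(-3,0 \right)} \frac{6}{4}\right) - 91\right) d = \left(\left(3 + 3 \cdot \frac{6}{4}\right) - 91\right) \sqrt{2} = \left(\left(3 + 3 \cdot 6 \cdot \frac{1}{4}\right) - 91\right) \sqrt{2} = \left(\left(3 + 3 \cdot \frac{3}{2}\right) - 91\right) \sqrt{2} = \left(\left(3 + \frac{9}{2}\right) - 91\right) \sqrt{2} = \left(\frac{15}{2} - 91\right) \sqrt{2} = - \frac{167 \sqrt{2}}{2}$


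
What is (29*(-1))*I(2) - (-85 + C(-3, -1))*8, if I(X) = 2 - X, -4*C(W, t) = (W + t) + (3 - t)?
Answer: 680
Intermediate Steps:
C(W, t) = -3/4 - W/4 (C(W, t) = -((W + t) + (3 - t))/4 = -(3 + W)/4 = -3/4 - W/4)
(29*(-1))*I(2) - (-85 + C(-3, -1))*8 = (29*(-1))*(2 - 1*2) - (-85 + (-3/4 - 1/4*(-3)))*8 = -29*(2 - 2) - (-85 + (-3/4 + 3/4))*8 = -29*0 - (-85 + 0)*8 = 0 - (-85)*8 = 0 - 1*(-680) = 0 + 680 = 680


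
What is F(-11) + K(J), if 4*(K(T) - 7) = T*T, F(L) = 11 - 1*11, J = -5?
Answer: 53/4 ≈ 13.250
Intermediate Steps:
F(L) = 0 (F(L) = 11 - 11 = 0)
K(T) = 7 + T²/4 (K(T) = 7 + (T*T)/4 = 7 + T²/4)
F(-11) + K(J) = 0 + (7 + (¼)*(-5)²) = 0 + (7 + (¼)*25) = 0 + (7 + 25/4) = 0 + 53/4 = 53/4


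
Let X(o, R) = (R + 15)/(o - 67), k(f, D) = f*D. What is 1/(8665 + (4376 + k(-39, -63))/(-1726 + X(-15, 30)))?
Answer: 141577/1226204399 ≈ 0.00011546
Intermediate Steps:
k(f, D) = D*f
X(o, R) = (15 + R)/(-67 + o)
1/(8665 + (4376 + k(-39, -63))/(-1726 + X(-15, 30))) = 1/(8665 + (4376 - 63*(-39))/(-1726 + (15 + 30)/(-67 - 15))) = 1/(8665 + (4376 + 2457)/(-1726 + 45/(-82))) = 1/(8665 + 6833/(-1726 - 1/82*45)) = 1/(8665 + 6833/(-1726 - 45/82)) = 1/(8665 + 6833/(-141577/82)) = 1/(8665 + 6833*(-82/141577)) = 1/(8665 - 560306/141577) = 1/(1226204399/141577) = 141577/1226204399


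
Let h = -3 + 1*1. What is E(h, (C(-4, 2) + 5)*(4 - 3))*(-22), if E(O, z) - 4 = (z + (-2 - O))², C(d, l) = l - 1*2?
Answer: -638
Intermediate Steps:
C(d, l) = -2 + l (C(d, l) = l - 2 = -2 + l)
h = -2 (h = -3 + 1 = -2)
E(O, z) = 4 + (-2 + z - O)² (E(O, z) = 4 + (z + (-2 - O))² = 4 + (-2 + z - O)²)
E(h, (C(-4, 2) + 5)*(4 - 3))*(-22) = (4 + (2 - 2 - ((-2 + 2) + 5)*(4 - 3))²)*(-22) = (4 + (2 - 2 - (0 + 5))²)*(-22) = (4 + (2 - 2 - 5)²)*(-22) = (4 + (-5)²)*(-22) = (4 + 25)*(-22) = 29*(-22) = -638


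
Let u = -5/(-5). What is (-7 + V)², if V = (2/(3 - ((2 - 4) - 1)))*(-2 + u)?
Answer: 484/9 ≈ 53.778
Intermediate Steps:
u = 1 (u = -5*(-⅕) = 1)
V = -⅓ (V = (2/(3 - ((2 - 4) - 1)))*(-2 + 1) = (2/(3 - (-2 - 1)))*(-1) = (2/(3 - 1*(-3)))*(-1) = (2/(3 + 3))*(-1) = (2/6)*(-1) = (2*(⅙))*(-1) = (⅓)*(-1) = -⅓ ≈ -0.33333)
(-7 + V)² = (-7 - ⅓)² = (-22/3)² = 484/9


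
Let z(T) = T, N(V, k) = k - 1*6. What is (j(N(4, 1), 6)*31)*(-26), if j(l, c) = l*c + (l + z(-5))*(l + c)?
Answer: 32240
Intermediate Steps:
N(V, k) = -6 + k (N(V, k) = k - 6 = -6 + k)
j(l, c) = c*l + (-5 + l)*(c + l) (j(l, c) = l*c + (l - 5)*(l + c) = c*l + (-5 + l)*(c + l))
(j(N(4, 1), 6)*31)*(-26) = (((-6 + 1)² - 5*6 - 5*(-6 + 1) + 2*6*(-6 + 1))*31)*(-26) = (((-5)² - 30 - 5*(-5) + 2*6*(-5))*31)*(-26) = ((25 - 30 + 25 - 60)*31)*(-26) = -40*31*(-26) = -1240*(-26) = 32240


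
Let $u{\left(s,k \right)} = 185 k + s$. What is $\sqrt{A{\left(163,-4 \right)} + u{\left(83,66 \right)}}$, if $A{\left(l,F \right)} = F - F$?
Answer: $\sqrt{12293} \approx 110.87$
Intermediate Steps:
$A{\left(l,F \right)} = 0$
$u{\left(s,k \right)} = s + 185 k$
$\sqrt{A{\left(163,-4 \right)} + u{\left(83,66 \right)}} = \sqrt{0 + \left(83 + 185 \cdot 66\right)} = \sqrt{0 + \left(83 + 12210\right)} = \sqrt{0 + 12293} = \sqrt{12293}$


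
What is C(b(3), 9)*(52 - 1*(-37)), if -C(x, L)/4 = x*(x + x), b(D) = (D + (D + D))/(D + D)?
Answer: -1602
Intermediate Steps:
b(D) = 3/2 (b(D) = (D + 2*D)/((2*D)) = (3*D)*(1/(2*D)) = 3/2)
C(x, L) = -8*x² (C(x, L) = -4*x*(x + x) = -4*x*2*x = -8*x²)
C(b(3), 9)*(52 - 1*(-37)) = (-8*(3/2)²)*(52 - 1*(-37)) = (-8*9/4)*(52 + 37) = -18*89 = -1602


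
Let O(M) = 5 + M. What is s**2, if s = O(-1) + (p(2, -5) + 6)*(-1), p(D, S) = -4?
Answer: 4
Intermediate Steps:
s = 2 (s = (5 - 1) + (-4 + 6)*(-1) = 4 + 2*(-1) = 4 - 2 = 2)
s**2 = 2**2 = 4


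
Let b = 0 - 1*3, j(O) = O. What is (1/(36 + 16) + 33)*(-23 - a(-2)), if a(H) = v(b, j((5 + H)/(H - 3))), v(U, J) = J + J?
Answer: -187153/260 ≈ -719.82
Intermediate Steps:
b = -3 (b = 0 - 3 = -3)
v(U, J) = 2*J
a(H) = 2*(5 + H)/(-3 + H) (a(H) = 2*((5 + H)/(H - 3)) = 2*((5 + H)/(-3 + H)) = 2*(5 + H)/(-3 + H))
(1/(36 + 16) + 33)*(-23 - a(-2)) = (1/(36 + 16) + 33)*(-23 - 2*(5 - 2)/(-3 - 2)) = (1/52 + 33)*(-23 - 2*3/(-5)) = (1/52 + 33)*(-23 - 2*(-1)*3/5) = 1717*(-23 - 1*(-6/5))/52 = 1717*(-23 + 6/5)/52 = (1717/52)*(-109/5) = -187153/260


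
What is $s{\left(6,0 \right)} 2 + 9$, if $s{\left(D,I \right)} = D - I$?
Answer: $21$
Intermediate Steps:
$s{\left(6,0 \right)} 2 + 9 = \left(6 - 0\right) 2 + 9 = \left(6 + 0\right) 2 + 9 = 6 \cdot 2 + 9 = 12 + 9 = 21$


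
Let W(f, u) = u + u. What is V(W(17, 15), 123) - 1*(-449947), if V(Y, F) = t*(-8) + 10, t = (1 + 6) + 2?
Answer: 449885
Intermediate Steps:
W(f, u) = 2*u
t = 9 (t = 7 + 2 = 9)
V(Y, F) = -62 (V(Y, F) = 9*(-8) + 10 = -72 + 10 = -62)
V(W(17, 15), 123) - 1*(-449947) = -62 - 1*(-449947) = -62 + 449947 = 449885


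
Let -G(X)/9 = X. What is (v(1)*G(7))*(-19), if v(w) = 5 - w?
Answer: 4788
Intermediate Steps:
G(X) = -9*X
(v(1)*G(7))*(-19) = ((5 - 1*1)*(-9*7))*(-19) = ((5 - 1)*(-63))*(-19) = (4*(-63))*(-19) = -252*(-19) = 4788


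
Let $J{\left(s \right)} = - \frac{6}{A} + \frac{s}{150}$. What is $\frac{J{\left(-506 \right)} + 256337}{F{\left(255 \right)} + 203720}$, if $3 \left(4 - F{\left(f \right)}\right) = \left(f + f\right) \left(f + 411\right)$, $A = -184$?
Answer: $\frac{1768702249}{624477600} \approx 2.8323$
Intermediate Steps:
$F{\left(f \right)} = 4 - \frac{2 f \left(411 + f\right)}{3}$ ($F{\left(f \right)} = 4 - \frac{\left(f + f\right) \left(f + 411\right)}{3} = 4 - \frac{2 f \left(411 + f\right)}{3}$)
$J{\left(s \right)} = \frac{3}{92} + \frac{s}{150}$ ($J{\left(s \right)} = - \frac{6}{-184} + \frac{s}{150} = \left(-6\right) \left(- \frac{1}{184}\right) + s \frac{1}{150} = \frac{3}{92} + \frac{s}{150}$)
$\frac{J{\left(-506 \right)} + 256337}{F{\left(255 \right)} + 203720} = \frac{\left(\frac{3}{92} + \frac{1}{150} \left(-506\right)\right) + 256337}{\left(4 - 69870 - \frac{2 \cdot 255^{2}}{3}\right) + 203720} = \frac{\left(\frac{3}{92} - \frac{253}{75}\right) + 256337}{\left(4 - 69870 - 43350\right) + 203720} = \frac{- \frac{23051}{6900} + 256337}{\left(4 - 69870 - 43350\right) + 203720} = \frac{1768702249}{6900 \left(-113216 + 203720\right)} = \frac{1768702249}{6900 \cdot 90504} = \frac{1768702249}{6900} \cdot \frac{1}{90504} = \frac{1768702249}{624477600}$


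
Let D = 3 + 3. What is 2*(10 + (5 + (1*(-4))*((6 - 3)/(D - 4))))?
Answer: 18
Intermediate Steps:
D = 6
2*(10 + (5 + (1*(-4))*((6 - 3)/(D - 4)))) = 2*(10 + (5 + (1*(-4))*((6 - 3)/(6 - 4)))) = 2*(10 + (5 - 12/2)) = 2*(10 + (5 - 4*3/2)) = 2*(10 + (5 - 6)) = 2*(10 - 1) = 2*9 = 18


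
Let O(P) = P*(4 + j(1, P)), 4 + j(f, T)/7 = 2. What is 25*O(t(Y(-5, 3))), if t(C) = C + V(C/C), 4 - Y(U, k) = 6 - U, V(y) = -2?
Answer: 2250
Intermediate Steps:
j(f, T) = -14 (j(f, T) = -28 + 7*2 = -28 + 14 = -14)
Y(U, k) = -2 + U (Y(U, k) = 4 - (6 - U) = 4 + (-6 + U) = -2 + U)
t(C) = -2 + C (t(C) = C - 2 = -2 + C)
O(P) = -10*P (O(P) = P*(4 - 14) = P*(-10) = -10*P)
25*O(t(Y(-5, 3))) = 25*(-10*(-2 + (-2 - 5))) = 25*(-10*(-2 - 7)) = 25*(-10*(-9)) = 25*90 = 2250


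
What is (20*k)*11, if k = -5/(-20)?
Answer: 55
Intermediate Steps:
k = ¼ (k = -5*(-1/20) = ¼ ≈ 0.25000)
(20*k)*11 = (20*(¼))*11 = 5*11 = 55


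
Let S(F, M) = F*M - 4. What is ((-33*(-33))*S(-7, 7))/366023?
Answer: -57717/366023 ≈ -0.15769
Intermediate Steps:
S(F, M) = -4 + F*M
((-33*(-33))*S(-7, 7))/366023 = ((-33*(-33))*(-4 - 7*7))/366023 = (1089*(-4 - 49))*(1/366023) = (1089*(-53))*(1/366023) = -57717*1/366023 = -57717/366023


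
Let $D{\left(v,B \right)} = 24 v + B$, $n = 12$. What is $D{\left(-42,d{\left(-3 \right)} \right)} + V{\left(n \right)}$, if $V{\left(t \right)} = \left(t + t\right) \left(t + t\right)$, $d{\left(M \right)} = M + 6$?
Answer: $-429$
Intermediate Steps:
$d{\left(M \right)} = 6 + M$
$D{\left(v,B \right)} = B + 24 v$
$V{\left(t \right)} = 4 t^{2}$ ($V{\left(t \right)} = 2 t 2 t = 4 t^{2}$)
$D{\left(-42,d{\left(-3 \right)} \right)} + V{\left(n \right)} = \left(\left(6 - 3\right) + 24 \left(-42\right)\right) + 4 \cdot 12^{2} = \left(3 - 1008\right) + 4 \cdot 144 = -1005 + 576 = -429$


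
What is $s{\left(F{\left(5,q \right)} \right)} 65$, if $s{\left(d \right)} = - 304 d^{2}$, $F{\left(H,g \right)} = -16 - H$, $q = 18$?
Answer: $-8714160$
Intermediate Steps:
$s{\left(F{\left(5,q \right)} \right)} 65 = - 304 \left(-16 - 5\right)^{2} \cdot 65 = - 304 \left(-21\right)^{2} \cdot 65 = \left(-304\right) 441 \cdot 65 = \left(-134064\right) 65 = -8714160$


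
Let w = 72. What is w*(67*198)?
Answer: 955152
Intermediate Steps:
w*(67*198) = 72*(67*198) = 72*13266 = 955152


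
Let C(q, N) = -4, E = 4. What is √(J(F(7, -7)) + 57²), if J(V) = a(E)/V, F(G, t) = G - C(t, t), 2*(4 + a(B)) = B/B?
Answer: √1572362/22 ≈ 56.997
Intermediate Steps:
a(B) = -7/2 (a(B) = -4 + (B/B)/2 = -4 + (½)*1 = -4 + ½ = -7/2)
F(G, t) = 4 + G (F(G, t) = G - 1*(-4) = G + 4 = 4 + G)
J(V) = -7/(2*V)
√(J(F(7, -7)) + 57²) = √(-7/(2*(4 + 7)) + 57²) = √(-7/2/11 + 3249) = √(-7/2*1/11 + 3249) = √(-7/22 + 3249) = √(71471/22) = √1572362/22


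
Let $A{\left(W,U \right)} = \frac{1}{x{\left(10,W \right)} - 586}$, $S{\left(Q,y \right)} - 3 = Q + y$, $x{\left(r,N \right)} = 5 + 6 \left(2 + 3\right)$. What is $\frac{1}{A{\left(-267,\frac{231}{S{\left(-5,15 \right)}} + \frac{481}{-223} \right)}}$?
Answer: $-551$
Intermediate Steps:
$x{\left(r,N \right)} = 35$ ($x{\left(r,N \right)} = 5 + 6 \cdot 5 = 5 + 30 = 35$)
$S{\left(Q,y \right)} = 3 + Q + y$ ($S{\left(Q,y \right)} = 3 + \left(Q + y\right) = 3 + Q + y$)
$A{\left(W,U \right)} = - \frac{1}{551}$ ($A{\left(W,U \right)} = \frac{1}{35 - 586} = \frac{1}{-551} = - \frac{1}{551}$)
$\frac{1}{A{\left(-267,\frac{231}{S{\left(-5,15 \right)}} + \frac{481}{-223} \right)}} = \frac{1}{- \frac{1}{551}} = -551$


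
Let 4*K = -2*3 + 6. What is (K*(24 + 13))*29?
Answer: 0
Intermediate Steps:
K = 0 (K = (-2*3 + 6)/4 = (-6 + 6)/4 = (1/4)*0 = 0)
(K*(24 + 13))*29 = (0*(24 + 13))*29 = (0*37)*29 = 0*29 = 0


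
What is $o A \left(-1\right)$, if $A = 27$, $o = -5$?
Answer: $135$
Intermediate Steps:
$o A \left(-1\right) = \left(-5\right) 27 \left(-1\right) = \left(-135\right) \left(-1\right) = 135$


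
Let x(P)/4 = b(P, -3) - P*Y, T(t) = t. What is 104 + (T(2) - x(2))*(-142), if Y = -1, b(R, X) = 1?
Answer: 1524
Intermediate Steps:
x(P) = 4 + 4*P (x(P) = 4*(1 - P*(-1)) = 4*(1 - (-1)*P) = 4*(1 + P) = 4 + 4*P)
104 + (T(2) - x(2))*(-142) = 104 + (2 - (4 + 4*2))*(-142) = 104 + (2 - (4 + 8))*(-142) = 104 + (2 - 1*12)*(-142) = 104 + (2 - 12)*(-142) = 104 - 10*(-142) = 104 + 1420 = 1524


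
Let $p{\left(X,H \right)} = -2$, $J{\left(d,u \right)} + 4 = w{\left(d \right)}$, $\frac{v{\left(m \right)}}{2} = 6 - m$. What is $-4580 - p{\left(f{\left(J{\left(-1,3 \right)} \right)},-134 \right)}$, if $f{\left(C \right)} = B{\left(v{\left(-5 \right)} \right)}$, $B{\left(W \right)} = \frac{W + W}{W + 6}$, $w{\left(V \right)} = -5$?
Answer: $-4578$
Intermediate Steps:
$v{\left(m \right)} = 12 - 2 m$ ($v{\left(m \right)} = 2 \left(6 - m\right) = 12 - 2 m$)
$J{\left(d,u \right)} = -9$ ($J{\left(d,u \right)} = -4 - 5 = -9$)
$B{\left(W \right)} = \frac{2 W}{6 + W}$
$f{\left(C \right)} = \frac{11}{7}$ ($f{\left(C \right)} = \frac{2 \left(12 - -10\right)}{6 + \left(12 - -10\right)} = \frac{2 \left(12 + 10\right)}{6 + \left(12 + 10\right)} = 2 \cdot 22 \frac{1}{6 + 22} = 2 \cdot 22 \cdot \frac{1}{28} = \frac{11}{7}$)
$-4580 - p{\left(f{\left(J{\left(-1,3 \right)} \right)},-134 \right)} = -4580 - -2 = -4580 + 2 = -4578$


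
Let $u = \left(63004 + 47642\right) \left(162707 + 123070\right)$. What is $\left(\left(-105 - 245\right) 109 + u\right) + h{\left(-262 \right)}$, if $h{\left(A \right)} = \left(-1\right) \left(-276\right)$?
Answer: $31620044068$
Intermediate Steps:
$h{\left(A \right)} = 276$
$u = 31620081942$ ($u = 110646 \cdot 285777 = 31620081942$)
$\left(\left(-105 - 245\right) 109 + u\right) + h{\left(-262 \right)} = \left(\left(-105 - 245\right) 109 + 31620081942\right) + 276 = \left(\left(-350\right) 109 + 31620081942\right) + 276 = \left(-38150 + 31620081942\right) + 276 = 31620043792 + 276 = 31620044068$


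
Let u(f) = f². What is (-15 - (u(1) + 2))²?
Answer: 324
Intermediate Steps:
(-15 - (u(1) + 2))² = (-15 - (1² + 2))² = (-15 - (1 + 2))² = (-15 - 1*3)² = (-15 - 3)² = (-18)² = 324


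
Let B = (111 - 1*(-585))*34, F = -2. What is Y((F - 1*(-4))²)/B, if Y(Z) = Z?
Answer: 1/5916 ≈ 0.00016903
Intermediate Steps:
B = 23664 (B = (111 + 585)*34 = 696*34 = 23664)
Y((F - 1*(-4))²)/B = (-2 - 1*(-4))²/23664 = (-2 + 4)²*(1/23664) = 2²*(1/23664) = 4*(1/23664) = 1/5916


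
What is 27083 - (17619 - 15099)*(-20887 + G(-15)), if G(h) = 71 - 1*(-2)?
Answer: 52478363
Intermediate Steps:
G(h) = 73 (G(h) = 71 + 2 = 73)
27083 - (17619 - 15099)*(-20887 + G(-15)) = 27083 - (17619 - 15099)*(-20887 + 73) = 27083 - 2520*(-20814) = 27083 - 1*(-52451280) = 27083 + 52451280 = 52478363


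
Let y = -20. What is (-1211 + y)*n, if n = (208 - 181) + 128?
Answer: -190805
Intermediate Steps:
n = 155 (n = 27 + 128 = 155)
(-1211 + y)*n = (-1211 - 20)*155 = -1231*155 = -190805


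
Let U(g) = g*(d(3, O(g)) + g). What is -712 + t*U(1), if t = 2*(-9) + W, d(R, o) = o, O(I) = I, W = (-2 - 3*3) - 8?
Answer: -786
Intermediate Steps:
W = -19 (W = (-2 - 9) - 8 = -11 - 8 = -19)
U(g) = 2*g² (U(g) = g*(g + g) = g*(2*g) = 2*g²)
t = -37 (t = 2*(-9) - 19 = -18 - 19 = -37)
-712 + t*U(1) = -712 - 74*1² = -712 - 74 = -786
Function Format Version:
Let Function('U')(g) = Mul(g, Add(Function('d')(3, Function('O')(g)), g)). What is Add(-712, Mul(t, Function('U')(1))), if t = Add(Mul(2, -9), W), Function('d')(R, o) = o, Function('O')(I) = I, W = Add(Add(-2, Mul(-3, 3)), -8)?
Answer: -786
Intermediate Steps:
W = -19 (W = Add(Add(-2, -9), -8) = Add(-11, -8) = -19)
Function('U')(g) = Mul(2, Pow(g, 2)) (Function('U')(g) = Mul(g, Add(g, g)) = Mul(g, Mul(2, g)) = Mul(2, Pow(g, 2)))
t = -37 (t = Add(Mul(2, -9), -19) = Add(-18, -19) = -37)
Add(-712, Mul(t, Function('U')(1))) = Add(-712, Mul(-37, Mul(2, Pow(1, 2)))) = Add(-712, Mul(-37, Mul(2, 1))) = Add(-712, Mul(-37, 2)) = Add(-712, -74) = -786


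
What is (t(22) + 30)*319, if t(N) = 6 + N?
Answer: 18502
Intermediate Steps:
(t(22) + 30)*319 = ((6 + 22) + 30)*319 = (28 + 30)*319 = 58*319 = 18502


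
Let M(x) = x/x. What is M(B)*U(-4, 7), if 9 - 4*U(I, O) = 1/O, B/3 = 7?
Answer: 31/14 ≈ 2.2143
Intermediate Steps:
B = 21 (B = 3*7 = 21)
U(I, O) = 9/4 - 1/(4*O)
M(x) = 1
M(B)*U(-4, 7) = 1*((1/4)*(-1 + 9*7)/7) = 1*((1/4)*(1/7)*(-1 + 63)) = 1*((1/4)*(1/7)*62) = 1*(31/14) = 31/14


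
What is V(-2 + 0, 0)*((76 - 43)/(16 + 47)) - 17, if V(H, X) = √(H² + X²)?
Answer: -335/21 ≈ -15.952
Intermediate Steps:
V(-2 + 0, 0)*((76 - 43)/(16 + 47)) - 17 = √((-2 + 0)² + 0²)*((76 - 43)/(16 + 47)) - 17 = √((-2)² + 0)*(33/63) - 17 = √(4 + 0)*(33*(1/63)) - 17 = √4*(11/21) - 17 = 2*(11/21) - 17 = 22/21 - 17 = -335/21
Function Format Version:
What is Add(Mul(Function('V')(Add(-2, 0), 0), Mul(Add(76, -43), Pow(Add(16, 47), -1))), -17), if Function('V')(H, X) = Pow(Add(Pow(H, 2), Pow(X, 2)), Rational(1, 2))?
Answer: Rational(-335, 21) ≈ -15.952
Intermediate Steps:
Add(Mul(Function('V')(Add(-2, 0), 0), Mul(Add(76, -43), Pow(Add(16, 47), -1))), -17) = Add(Mul(Pow(Add(Pow(Add(-2, 0), 2), Pow(0, 2)), Rational(1, 2)), Mul(Add(76, -43), Pow(Add(16, 47), -1))), -17) = Add(Mul(Pow(Add(Pow(-2, 2), 0), Rational(1, 2)), Mul(33, Pow(63, -1))), -17) = Add(Mul(Pow(Add(4, 0), Rational(1, 2)), Mul(33, Rational(1, 63))), -17) = Add(Mul(Pow(4, Rational(1, 2)), Rational(11, 21)), -17) = Add(Mul(2, Rational(11, 21)), -17) = Add(Rational(22, 21), -17) = Rational(-335, 21)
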